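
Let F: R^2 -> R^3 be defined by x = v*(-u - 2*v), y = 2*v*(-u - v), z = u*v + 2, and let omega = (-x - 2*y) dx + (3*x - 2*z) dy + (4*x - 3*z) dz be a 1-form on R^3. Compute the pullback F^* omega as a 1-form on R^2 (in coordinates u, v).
F^* omega = (2*v*(-u*v - v^2 + 1)) du + (-2*u^2*v - 2*u*v^2 + 2*u + 16*v) dv

Using F^*(f dg) = (f ∘ F) d(g ∘ F), substitute each coordinate x_i by F_i(u, v) in f_i, and replace dx_i by d F_i = (∂F_i/∂u) du + (∂F_i/∂v) dv.
  For the x component: f_1(F) = v*(5*u + 6*v); d F_1 = (-v) du + (-u - 4*v) dv
  For the y component: f_2(F) = -5*u*v - 6*v^2 - 4; d F_2 = (-2*v) du + (-2*u - 4*v) dv
  For the z component: f_3(F) = -7*u*v - 8*v^2 - 6; d F_3 = (v) du + (u) dv
Combining and collecting du, dv coefficients:
  coeff of du: 2*v*(-u*v - v^2 + 1)
  coeff of dv: -2*u^2*v - 2*u*v^2 + 2*u + 16*v
F^* omega = (2*v*(-u*v - v^2 + 1)) du + (-2*u^2*v - 2*u*v^2 + 2*u + 16*v) dv.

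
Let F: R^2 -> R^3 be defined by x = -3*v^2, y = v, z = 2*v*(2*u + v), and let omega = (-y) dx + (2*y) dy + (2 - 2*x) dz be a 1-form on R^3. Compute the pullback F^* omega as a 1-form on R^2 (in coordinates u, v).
F^* omega = (24*v^3 + 8*v) du + (24*u*v^2 + 8*u + 24*v^3 + 6*v^2 + 10*v) dv

Using F^*(f dg) = (f ∘ F) d(g ∘ F), substitute each coordinate x_i by F_i(u, v) in f_i, and replace dx_i by d F_i = (∂F_i/∂u) du + (∂F_i/∂v) dv.
  For the x component: f_1(F) = -v; d F_1 = (0) du + (-6*v) dv
  For the y component: f_2(F) = 2*v; d F_2 = (0) du + (1) dv
  For the z component: f_3(F) = 6*v^2 + 2; d F_3 = (4*v) du + (4*u + 4*v) dv
Combining and collecting du, dv coefficients:
  coeff of du: 24*v^3 + 8*v
  coeff of dv: 24*u*v^2 + 8*u + 24*v^3 + 6*v^2 + 10*v
F^* omega = (24*v^3 + 8*v) du + (24*u*v^2 + 8*u + 24*v^3 + 6*v^2 + 10*v) dv.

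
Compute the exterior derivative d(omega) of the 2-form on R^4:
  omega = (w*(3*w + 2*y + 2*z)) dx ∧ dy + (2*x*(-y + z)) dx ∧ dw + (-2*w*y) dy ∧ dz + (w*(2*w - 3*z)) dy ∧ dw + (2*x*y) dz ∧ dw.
d(omega) = (2*w) dx ∧ dy ∧ dz + (6*w + 2*x + 2*y + 2*z) dx ∧ dy ∧ dw + (-2*x + 2*y) dx ∧ dz ∧ dw + (3*w + 2*x - 2*y) dy ∧ dz ∧ dw

For a 2-form omega = sum_{i<j} g_{ij} dx_i ∧ dx_j, the exterior derivative is
  d(omega) = sum_{i<j} d(g_{ij}) ∧ dx_i ∧ dx_j = sum_{i<j, k} (∂g_{ij}/∂x_k) dx_k ∧ dx_i ∧ dx_j.
Expand each term, using dx_k ∧ dx_i ∧ dx_j = sgn(permutation) dx_{(a)} ∧ dx_{(b)} ∧ dx_{(c)} with (a < b < c) sorted:
  d(w*(3*w + 2*y + 2*z)) includes (∂/∂z)(w*(3*w + 2*y + 2*z)) dz = (2*w) dz, which multiplied by dx ∧ dy gives (2*w) dx ∧ dy ∧ dz
  d(w*(3*w + 2*y + 2*z)) includes (∂/∂w)(w*(3*w + 2*y + 2*z)) dw = (6*w + 2*y + 2*z) dw, which multiplied by dx ∧ dy gives (6*w + 2*y + 2*z) dx ∧ dy ∧ dw
  d(2*x*(-y + z)) includes (∂/∂y)(2*x*(-y + z)) dy = (-2*x) dy, which multiplied by dx ∧ dw gives (2*x) dx ∧ dy ∧ dw
  d(2*x*(-y + z)) includes (∂/∂z)(2*x*(-y + z)) dz = (2*x) dz, which multiplied by dx ∧ dw gives (-2*x) dx ∧ dz ∧ dw
  d(-2*w*y) includes (∂/∂w)(-2*w*y) dw = (-2*y) dw, which multiplied by dy ∧ dz gives (-2*y) dy ∧ dz ∧ dw
  d(w*(2*w - 3*z)) includes (∂/∂z)(w*(2*w - 3*z)) dz = (-3*w) dz, which multiplied by dy ∧ dw gives (3*w) dy ∧ dz ∧ dw
  d(2*x*y) includes (∂/∂x)(2*x*y) dx = (2*y) dx, which multiplied by dz ∧ dw gives (2*y) dx ∧ dz ∧ dw
  d(2*x*y) includes (∂/∂y)(2*x*y) dy = (2*x) dy, which multiplied by dz ∧ dw gives (2*x) dy ∧ dz ∧ dw
Collecting like 3-forms: d(omega) = (2*w) dx ∧ dy ∧ dz + (6*w + 2*x + 2*y + 2*z) dx ∧ dy ∧ dw + (-2*x + 2*y) dx ∧ dz ∧ dw + (3*w + 2*x - 2*y) dy ∧ dz ∧ dw.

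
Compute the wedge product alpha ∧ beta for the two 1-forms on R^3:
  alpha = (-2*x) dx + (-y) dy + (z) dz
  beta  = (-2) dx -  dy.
alpha ∧ beta = (2*x - 2*y) dx ∧ dy + (2*z) dx ∧ dz + (z) dy ∧ dz

Distribute the wedge, using dx_i ∧ dx_j = -dx_j ∧ dx_i and dx_i ∧ dx_i = 0. For each pair (i, j) with i < j, the coefficient of dx_i ∧ dx_j in alpha ∧ beta is (alpha_i * beta_j - alpha_j * beta_i). Collecting: alpha ∧ beta = (2*x - 2*y) dx ∧ dy + (2*z) dx ∧ dz + (z) dy ∧ dz.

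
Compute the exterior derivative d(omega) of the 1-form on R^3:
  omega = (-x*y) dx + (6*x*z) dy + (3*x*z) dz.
d(omega) = (x + 6*z) dx ∧ dy + (3*z) dx ∧ dz + (-6*x) dy ∧ dz

For a 1-form omega = sum_i f_i dx_i, the exterior derivative is
  d(omega) = sum_{i < j} (∂f_j/∂x_i - ∂f_i/∂x_j) dx_i ∧ dx_j.
  coefficient of dx ∧ dy: ∂f_2/∂x - ∂f_1/∂y = ∂(6*x*z)/∂x - ∂(-x*y)/∂y = x + 6*z
  coefficient of dx ∧ dz: ∂f_3/∂x - ∂f_1/∂z = ∂(3*x*z)/∂x - ∂(-x*y)/∂z = 3*z
  coefficient of dy ∧ dz: ∂f_3/∂y - ∂f_2/∂z = ∂(3*x*z)/∂y - ∂(6*x*z)/∂z = -6*x
Assembling: d(omega) = (x + 6*z) dx ∧ dy + (3*z) dx ∧ dz + (-6*x) dy ∧ dz.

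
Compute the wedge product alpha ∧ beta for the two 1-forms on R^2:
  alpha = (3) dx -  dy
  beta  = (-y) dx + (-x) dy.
alpha ∧ beta = (-3*x - y) dx ∧ dy

Distribute the wedge, using dx_i ∧ dx_j = -dx_j ∧ dx_i and dx_i ∧ dx_i = 0. For each pair (i, j) with i < j, the coefficient of dx_i ∧ dx_j in alpha ∧ beta is (alpha_i * beta_j - alpha_j * beta_i). Collecting: alpha ∧ beta = (-3*x - y) dx ∧ dy.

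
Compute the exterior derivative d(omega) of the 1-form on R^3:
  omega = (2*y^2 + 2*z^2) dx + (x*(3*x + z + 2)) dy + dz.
d(omega) = (6*x - 4*y + z + 2) dx ∧ dy + (-4*z) dx ∧ dz + (-x) dy ∧ dz

For a 1-form omega = sum_i f_i dx_i, the exterior derivative is
  d(omega) = sum_{i < j} (∂f_j/∂x_i - ∂f_i/∂x_j) dx_i ∧ dx_j.
  coefficient of dx ∧ dy: ∂f_2/∂x - ∂f_1/∂y = ∂(x*(3*x + z + 2))/∂x - ∂(2*y^2 + 2*z^2)/∂y = 6*x - 4*y + z + 2
  coefficient of dx ∧ dz: ∂f_3/∂x - ∂f_1/∂z = ∂(1)/∂x - ∂(2*y^2 + 2*z^2)/∂z = -4*z
  coefficient of dy ∧ dz: ∂f_3/∂y - ∂f_2/∂z = ∂(1)/∂y - ∂(x*(3*x + z + 2))/∂z = -x
Assembling: d(omega) = (6*x - 4*y + z + 2) dx ∧ dy + (-4*z) dx ∧ dz + (-x) dy ∧ dz.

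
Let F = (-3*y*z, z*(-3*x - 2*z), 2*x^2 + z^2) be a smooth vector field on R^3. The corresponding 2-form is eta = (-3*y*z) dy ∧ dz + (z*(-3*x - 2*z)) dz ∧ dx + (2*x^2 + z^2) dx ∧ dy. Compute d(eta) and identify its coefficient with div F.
d(eta) = (2*z) dx ∧ dy ∧ dz; div F = 2*z

For a 2-form in R^3 of the form above, applying d gives a 3-form with coefficient ∂P/∂x + ∂Q/∂y + ∂R/∂z:
  ∂P/∂x = 0
  ∂Q/∂y = 0
  ∂R/∂z = 2*z
Sum = 2*z, which is exactly div F.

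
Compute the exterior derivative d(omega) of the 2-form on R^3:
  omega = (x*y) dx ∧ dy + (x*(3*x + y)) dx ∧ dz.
d(omega) = (-x) dx ∧ dy ∧ dz

For a 2-form omega = sum_{i<j} g_{ij} dx_i ∧ dx_j, the exterior derivative is
  d(omega) = sum_{i<j} d(g_{ij}) ∧ dx_i ∧ dx_j = sum_{i<j, k} (∂g_{ij}/∂x_k) dx_k ∧ dx_i ∧ dx_j.
Expand each term, using dx_k ∧ dx_i ∧ dx_j = sgn(permutation) dx_{(a)} ∧ dx_{(b)} ∧ dx_{(c)} with (a < b < c) sorted:
  d(x*(3*x + y)) includes (∂/∂y)(x*(3*x + y)) dy = (x) dy, which multiplied by dx ∧ dz gives (-x) dx ∧ dy ∧ dz
Collecting like 3-forms: d(omega) = (-x) dx ∧ dy ∧ dz.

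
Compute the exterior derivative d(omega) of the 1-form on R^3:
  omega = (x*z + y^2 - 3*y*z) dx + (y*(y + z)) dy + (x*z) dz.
d(omega) = (-2*y + 3*z) dx ∧ dy + (-x + 3*y + z) dx ∧ dz + (-y) dy ∧ dz

For a 1-form omega = sum_i f_i dx_i, the exterior derivative is
  d(omega) = sum_{i < j} (∂f_j/∂x_i - ∂f_i/∂x_j) dx_i ∧ dx_j.
  coefficient of dx ∧ dy: ∂f_2/∂x - ∂f_1/∂y = ∂(y*(y + z))/∂x - ∂(x*z + y^2 - 3*y*z)/∂y = -2*y + 3*z
  coefficient of dx ∧ dz: ∂f_3/∂x - ∂f_1/∂z = ∂(x*z)/∂x - ∂(x*z + y^2 - 3*y*z)/∂z = -x + 3*y + z
  coefficient of dy ∧ dz: ∂f_3/∂y - ∂f_2/∂z = ∂(x*z)/∂y - ∂(y*(y + z))/∂z = -y
Assembling: d(omega) = (-2*y + 3*z) dx ∧ dy + (-x + 3*y + z) dx ∧ dz + (-y) dy ∧ dz.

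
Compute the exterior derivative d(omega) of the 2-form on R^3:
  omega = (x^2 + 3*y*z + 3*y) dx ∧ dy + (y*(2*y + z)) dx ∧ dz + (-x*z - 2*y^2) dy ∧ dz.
d(omega) = (-y - 2*z) dx ∧ dy ∧ dz

For a 2-form omega = sum_{i<j} g_{ij} dx_i ∧ dx_j, the exterior derivative is
  d(omega) = sum_{i<j} d(g_{ij}) ∧ dx_i ∧ dx_j = sum_{i<j, k} (∂g_{ij}/∂x_k) dx_k ∧ dx_i ∧ dx_j.
Expand each term, using dx_k ∧ dx_i ∧ dx_j = sgn(permutation) dx_{(a)} ∧ dx_{(b)} ∧ dx_{(c)} with (a < b < c) sorted:
  d(x^2 + 3*y*z + 3*y) includes (∂/∂z)(x^2 + 3*y*z + 3*y) dz = (3*y) dz, which multiplied by dx ∧ dy gives (3*y) dx ∧ dy ∧ dz
  d(y*(2*y + z)) includes (∂/∂y)(y*(2*y + z)) dy = (4*y + z) dy, which multiplied by dx ∧ dz gives (-4*y - z) dx ∧ dy ∧ dz
  d(-x*z - 2*y^2) includes (∂/∂x)(-x*z - 2*y^2) dx = (-z) dx, which multiplied by dy ∧ dz gives (-z) dx ∧ dy ∧ dz
Collecting like 3-forms: d(omega) = (-y - 2*z) dx ∧ dy ∧ dz.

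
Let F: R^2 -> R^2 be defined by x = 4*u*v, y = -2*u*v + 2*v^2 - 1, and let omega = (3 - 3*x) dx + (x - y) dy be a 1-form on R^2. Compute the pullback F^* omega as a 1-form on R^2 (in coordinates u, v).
F^* omega = (2*v*(-30*u*v + 2*v^2 + 5)) du + (-60*u^2*v + 28*u*v^2 + 10*u - 8*v^3 + 4*v) dv

Using F^*(f dg) = (f ∘ F) d(g ∘ F), substitute each coordinate x_i by F_i(u, v) in f_i, and replace dx_i by d F_i = (∂F_i/∂u) du + (∂F_i/∂v) dv.
  For the x component: f_1(F) = -12*u*v + 3; d F_1 = (4*v) du + (4*u) dv
  For the y component: f_2(F) = 6*u*v - 2*v^2 + 1; d F_2 = (-2*v) du + (-2*u + 4*v) dv
Combining and collecting du, dv coefficients:
  coeff of du: 2*v*(-30*u*v + 2*v^2 + 5)
  coeff of dv: -60*u^2*v + 28*u*v^2 + 10*u - 8*v^3 + 4*v
F^* omega = (2*v*(-30*u*v + 2*v^2 + 5)) du + (-60*u^2*v + 28*u*v^2 + 10*u - 8*v^3 + 4*v) dv.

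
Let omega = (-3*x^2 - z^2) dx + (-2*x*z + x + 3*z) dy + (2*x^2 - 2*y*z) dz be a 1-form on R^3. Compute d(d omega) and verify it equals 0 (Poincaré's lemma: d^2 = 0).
d(d omega) = 0

Step 1: d omega = sum_{i<j} (∂f_j/∂x_i - ∂f_i/∂x_j) dx_i ∧ dx_j:
  coeff of dx ∧ dy: 1 - 2*z
  coeff of dx ∧ dz: 4*x + 2*z
  coeff of dy ∧ dz: 2*x - 2*z - 3
Step 2: Apply d again to each 2-form coefficient. The only possible 3-form in R^3 is dx ∧ dy ∧ dz, with coefficient
  ∂(coeff of dy∧dz)/∂x - ∂(coeff of dx∧dz)/∂y + ∂(coeff of dx∧dy)/∂z
  = ∂/∂x (2*x - 2*z - 3) - ∂/∂y (4*x + 2*z) + ∂/∂z (1 - 2*z).
Each of these terms simplifies to sums of mixed partials that cancel in pairs. The result is 0 (by equality of mixed partials for smooth functions — Schwarz / Clairaut).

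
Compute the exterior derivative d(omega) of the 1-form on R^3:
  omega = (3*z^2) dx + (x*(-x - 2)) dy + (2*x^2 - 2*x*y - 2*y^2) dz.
d(omega) = (-2*x - 2) dx ∧ dy + (4*x - 2*y - 6*z) dx ∧ dz + (-2*x - 4*y) dy ∧ dz

For a 1-form omega = sum_i f_i dx_i, the exterior derivative is
  d(omega) = sum_{i < j} (∂f_j/∂x_i - ∂f_i/∂x_j) dx_i ∧ dx_j.
  coefficient of dx ∧ dy: ∂f_2/∂x - ∂f_1/∂y = ∂(x*(-x - 2))/∂x - ∂(3*z^2)/∂y = -2*x - 2
  coefficient of dx ∧ dz: ∂f_3/∂x - ∂f_1/∂z = ∂(2*x^2 - 2*x*y - 2*y^2)/∂x - ∂(3*z^2)/∂z = 4*x - 2*y - 6*z
  coefficient of dy ∧ dz: ∂f_3/∂y - ∂f_2/∂z = ∂(2*x^2 - 2*x*y - 2*y^2)/∂y - ∂(x*(-x - 2))/∂z = -2*x - 4*y
Assembling: d(omega) = (-2*x - 2) dx ∧ dy + (4*x - 2*y - 6*z) dx ∧ dz + (-2*x - 4*y) dy ∧ dz.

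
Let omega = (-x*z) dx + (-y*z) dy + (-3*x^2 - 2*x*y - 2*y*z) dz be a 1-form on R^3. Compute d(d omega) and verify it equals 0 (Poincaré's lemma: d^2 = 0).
d(d omega) = 0

Step 1: d omega = sum_{i<j} (∂f_j/∂x_i - ∂f_i/∂x_j) dx_i ∧ dx_j:
  coeff of dx ∧ dy: 0
  coeff of dx ∧ dz: -5*x - 2*y
  coeff of dy ∧ dz: -2*x + y - 2*z
Step 2: Apply d again to each 2-form coefficient. The only possible 3-form in R^3 is dx ∧ dy ∧ dz, with coefficient
  ∂(coeff of dy∧dz)/∂x - ∂(coeff of dx∧dz)/∂y + ∂(coeff of dx∧dy)/∂z
  = ∂/∂x (-2*x + y - 2*z) - ∂/∂y (-5*x - 2*y) + ∂/∂z (0).
Each of these terms simplifies to sums of mixed partials that cancel in pairs. The result is 0 (by equality of mixed partials for smooth functions — Schwarz / Clairaut).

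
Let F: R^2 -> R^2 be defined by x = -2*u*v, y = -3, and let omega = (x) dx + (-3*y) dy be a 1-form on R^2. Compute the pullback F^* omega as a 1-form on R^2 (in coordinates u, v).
F^* omega = (4*u*v^2) du + (4*u^2*v) dv

Using F^*(f dg) = (f ∘ F) d(g ∘ F), substitute each coordinate x_i by F_i(u, v) in f_i, and replace dx_i by d F_i = (∂F_i/∂u) du + (∂F_i/∂v) dv.
  For the x component: f_1(F) = -2*u*v; d F_1 = (-2*v) du + (-2*u) dv
  For the y component: f_2(F) = 9; d F_2 = (0) du + (0) dv
Combining and collecting du, dv coefficients:
  coeff of du: 4*u*v^2
  coeff of dv: 4*u^2*v
F^* omega = (4*u*v^2) du + (4*u^2*v) dv.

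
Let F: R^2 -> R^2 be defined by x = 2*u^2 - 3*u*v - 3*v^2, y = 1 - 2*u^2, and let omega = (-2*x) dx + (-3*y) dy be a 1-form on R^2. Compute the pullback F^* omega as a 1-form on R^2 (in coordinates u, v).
F^* omega = (-40*u^3 + 36*u^2*v + 6*u*v^2 + 12*u - 18*v^3) du + (12*u^3 + 6*u^2*v - 54*u*v^2 - 36*v^3) dv

Using F^*(f dg) = (f ∘ F) d(g ∘ F), substitute each coordinate x_i by F_i(u, v) in f_i, and replace dx_i by d F_i = (∂F_i/∂u) du + (∂F_i/∂v) dv.
  For the x component: f_1(F) = -4*u^2 + 6*u*v + 6*v^2; d F_1 = (4*u - 3*v) du + (-3*u - 6*v) dv
  For the y component: f_2(F) = 6*u^2 - 3; d F_2 = (-4*u) du + (0) dv
Combining and collecting du, dv coefficients:
  coeff of du: -40*u^3 + 36*u^2*v + 6*u*v^2 + 12*u - 18*v^3
  coeff of dv: 12*u^3 + 6*u^2*v - 54*u*v^2 - 36*v^3
F^* omega = (-40*u^3 + 36*u^2*v + 6*u*v^2 + 12*u - 18*v^3) du + (12*u^3 + 6*u^2*v - 54*u*v^2 - 36*v^3) dv.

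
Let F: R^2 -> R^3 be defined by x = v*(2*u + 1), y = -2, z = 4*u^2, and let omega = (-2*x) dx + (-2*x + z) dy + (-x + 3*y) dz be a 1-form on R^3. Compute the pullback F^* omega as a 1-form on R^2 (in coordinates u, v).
F^* omega = (-16*u^2*v - 8*u*v^2 - 8*u*v - 48*u - 4*v^2) du + (2*v*(-4*u^2 - 4*u - 1)) dv

Using F^*(f dg) = (f ∘ F) d(g ∘ F), substitute each coordinate x_i by F_i(u, v) in f_i, and replace dx_i by d F_i = (∂F_i/∂u) du + (∂F_i/∂v) dv.
  For the x component: f_1(F) = 2*v*(-2*u - 1); d F_1 = (2*v) du + (2*u + 1) dv
  For the y component: f_2(F) = 4*u^2 - 4*u*v - 2*v; d F_2 = (0) du + (0) dv
  For the z component: f_3(F) = -2*u*v - v - 6; d F_3 = (8*u) du + (0) dv
Combining and collecting du, dv coefficients:
  coeff of du: -16*u^2*v - 8*u*v^2 - 8*u*v - 48*u - 4*v^2
  coeff of dv: 2*v*(-4*u^2 - 4*u - 1)
F^* omega = (-16*u^2*v - 8*u*v^2 - 8*u*v - 48*u - 4*v^2) du + (2*v*(-4*u^2 - 4*u - 1)) dv.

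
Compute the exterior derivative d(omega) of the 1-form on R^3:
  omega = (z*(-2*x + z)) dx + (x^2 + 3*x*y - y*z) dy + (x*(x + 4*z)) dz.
d(omega) = (2*x + 3*y) dx ∧ dy + (4*x + 2*z) dx ∧ dz + (y) dy ∧ dz

For a 1-form omega = sum_i f_i dx_i, the exterior derivative is
  d(omega) = sum_{i < j} (∂f_j/∂x_i - ∂f_i/∂x_j) dx_i ∧ dx_j.
  coefficient of dx ∧ dy: ∂f_2/∂x - ∂f_1/∂y = ∂(x^2 + 3*x*y - y*z)/∂x - ∂(z*(-2*x + z))/∂y = 2*x + 3*y
  coefficient of dx ∧ dz: ∂f_3/∂x - ∂f_1/∂z = ∂(x*(x + 4*z))/∂x - ∂(z*(-2*x + z))/∂z = 4*x + 2*z
  coefficient of dy ∧ dz: ∂f_3/∂y - ∂f_2/∂z = ∂(x*(x + 4*z))/∂y - ∂(x^2 + 3*x*y - y*z)/∂z = y
Assembling: d(omega) = (2*x + 3*y) dx ∧ dy + (4*x + 2*z) dx ∧ dz + (y) dy ∧ dz.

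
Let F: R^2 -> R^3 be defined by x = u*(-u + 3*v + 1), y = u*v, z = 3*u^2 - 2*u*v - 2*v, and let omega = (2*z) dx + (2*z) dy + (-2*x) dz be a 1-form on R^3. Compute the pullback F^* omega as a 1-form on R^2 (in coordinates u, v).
F^* omega = (-8*u^2*v - 6*u^2 - 4*u*v^2 + 8*u*v - 16*v^2 - 4*v) du + (4*u*(5*u^2 - u*v - v + 1)) dv

Using F^*(f dg) = (f ∘ F) d(g ∘ F), substitute each coordinate x_i by F_i(u, v) in f_i, and replace dx_i by d F_i = (∂F_i/∂u) du + (∂F_i/∂v) dv.
  For the x component: f_1(F) = 6*u^2 - 4*u*v - 4*v; d F_1 = (-2*u + 3*v + 1) du + (3*u) dv
  For the y component: f_2(F) = 6*u^2 - 4*u*v - 4*v; d F_2 = (v) du + (u) dv
  For the z component: f_3(F) = 2*u*(u - 3*v - 1); d F_3 = (6*u - 2*v) du + (-2*u - 2) dv
Combining and collecting du, dv coefficients:
  coeff of du: -8*u^2*v - 6*u^2 - 4*u*v^2 + 8*u*v - 16*v^2 - 4*v
  coeff of dv: 4*u*(5*u^2 - u*v - v + 1)
F^* omega = (-8*u^2*v - 6*u^2 - 4*u*v^2 + 8*u*v - 16*v^2 - 4*v) du + (4*u*(5*u^2 - u*v - v + 1)) dv.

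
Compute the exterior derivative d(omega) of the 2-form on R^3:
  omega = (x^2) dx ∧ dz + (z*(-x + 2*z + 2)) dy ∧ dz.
d(omega) = (-z) dx ∧ dy ∧ dz

For a 2-form omega = sum_{i<j} g_{ij} dx_i ∧ dx_j, the exterior derivative is
  d(omega) = sum_{i<j} d(g_{ij}) ∧ dx_i ∧ dx_j = sum_{i<j, k} (∂g_{ij}/∂x_k) dx_k ∧ dx_i ∧ dx_j.
Expand each term, using dx_k ∧ dx_i ∧ dx_j = sgn(permutation) dx_{(a)} ∧ dx_{(b)} ∧ dx_{(c)} with (a < b < c) sorted:
  d(z*(-x + 2*z + 2)) includes (∂/∂x)(z*(-x + 2*z + 2)) dx = (-z) dx, which multiplied by dy ∧ dz gives (-z) dx ∧ dy ∧ dz
Collecting like 3-forms: d(omega) = (-z) dx ∧ dy ∧ dz.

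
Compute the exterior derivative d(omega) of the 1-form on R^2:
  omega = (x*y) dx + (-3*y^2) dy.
d(omega) = (-x) dx ∧ dy

For a 1-form omega = sum_i f_i dx_i, the exterior derivative is
  d(omega) = sum_{i < j} (∂f_j/∂x_i - ∂f_i/∂x_j) dx_i ∧ dx_j.
  coefficient of dx ∧ dy: ∂f_2/∂x - ∂f_1/∂y = ∂(-3*y^2)/∂x - ∂(x*y)/∂y = -x
Assembling: d(omega) = (-x) dx ∧ dy.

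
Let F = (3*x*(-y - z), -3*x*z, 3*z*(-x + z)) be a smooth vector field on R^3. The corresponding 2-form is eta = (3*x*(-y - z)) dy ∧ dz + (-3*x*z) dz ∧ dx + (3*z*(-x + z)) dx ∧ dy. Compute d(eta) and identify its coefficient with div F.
d(eta) = (-3*x - 3*y + 3*z) dx ∧ dy ∧ dz; div F = -3*x - 3*y + 3*z

For a 2-form in R^3 of the form above, applying d gives a 3-form with coefficient ∂P/∂x + ∂Q/∂y + ∂R/∂z:
  ∂P/∂x = -3*y - 3*z
  ∂Q/∂y = 0
  ∂R/∂z = -3*x + 6*z
Sum = -3*x - 3*y + 3*z, which is exactly div F.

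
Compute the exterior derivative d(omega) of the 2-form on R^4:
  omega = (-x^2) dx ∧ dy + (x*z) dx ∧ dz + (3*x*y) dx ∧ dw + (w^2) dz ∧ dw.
d(omega) = (-3*x) dx ∧ dy ∧ dw

For a 2-form omega = sum_{i<j} g_{ij} dx_i ∧ dx_j, the exterior derivative is
  d(omega) = sum_{i<j} d(g_{ij}) ∧ dx_i ∧ dx_j = sum_{i<j, k} (∂g_{ij}/∂x_k) dx_k ∧ dx_i ∧ dx_j.
Expand each term, using dx_k ∧ dx_i ∧ dx_j = sgn(permutation) dx_{(a)} ∧ dx_{(b)} ∧ dx_{(c)} with (a < b < c) sorted:
  d(3*x*y) includes (∂/∂y)(3*x*y) dy = (3*x) dy, which multiplied by dx ∧ dw gives (-3*x) dx ∧ dy ∧ dw
Collecting like 3-forms: d(omega) = (-3*x) dx ∧ dy ∧ dw.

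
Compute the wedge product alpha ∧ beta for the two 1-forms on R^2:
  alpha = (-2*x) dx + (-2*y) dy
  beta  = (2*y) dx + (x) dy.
alpha ∧ beta = (-2*x^2 + 4*y^2) dx ∧ dy

Distribute the wedge, using dx_i ∧ dx_j = -dx_j ∧ dx_i and dx_i ∧ dx_i = 0. For each pair (i, j) with i < j, the coefficient of dx_i ∧ dx_j in alpha ∧ beta is (alpha_i * beta_j - alpha_j * beta_i). Collecting: alpha ∧ beta = (-2*x^2 + 4*y^2) dx ∧ dy.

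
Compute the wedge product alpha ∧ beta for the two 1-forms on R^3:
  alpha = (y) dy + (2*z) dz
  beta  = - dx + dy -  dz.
alpha ∧ beta = (y) dx ∧ dy + (-y - 2*z) dy ∧ dz + (2*z) dx ∧ dz

Distribute the wedge, using dx_i ∧ dx_j = -dx_j ∧ dx_i and dx_i ∧ dx_i = 0. For each pair (i, j) with i < j, the coefficient of dx_i ∧ dx_j in alpha ∧ beta is (alpha_i * beta_j - alpha_j * beta_i). Collecting: alpha ∧ beta = (y) dx ∧ dy + (-y - 2*z) dy ∧ dz + (2*z) dx ∧ dz.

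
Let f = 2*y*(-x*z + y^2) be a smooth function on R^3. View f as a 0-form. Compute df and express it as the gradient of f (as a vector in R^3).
df = (-2*y*z) dx + (-2*x*z + 6*y^2) dy + (-2*x*y) dz; grad f = (-2*y*z, -2*x*z + 6*y^2, -2*x*y)

For a 0-form f, d f = (∂f/∂x) dx + (∂f/∂y) dy + (∂f/∂z) dz. The components of the vector representation are exactly the entries of grad f in Cartesian coordinates:
  ∂f/∂x = -2*y*z
  ∂f/∂y = -2*x*z + 6*y^2
  ∂f/∂z = -2*x*y.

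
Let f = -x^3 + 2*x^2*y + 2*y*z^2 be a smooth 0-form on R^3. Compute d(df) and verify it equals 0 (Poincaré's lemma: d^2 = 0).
d(df) = 0

Step 1: df = sum_i (∂f/∂x_i) dx_i = (x*(-3*x + 4*y)) dx + (2*x^2 + 2*z^2) dy + (4*y*z) dz.
Step 2: Apply d again. Using the 1-form formula, the coefficient of dx ∧ dy in d(df) is ∂^2 f/∂x ∂y - ∂^2 f/∂y ∂x = (4*x) - (4*x) = 0 (equality of mixed partials for smooth f).
Similarly for dx ∧ dz and dy ∧ dz — all coefficients vanish. So d(df) = 0.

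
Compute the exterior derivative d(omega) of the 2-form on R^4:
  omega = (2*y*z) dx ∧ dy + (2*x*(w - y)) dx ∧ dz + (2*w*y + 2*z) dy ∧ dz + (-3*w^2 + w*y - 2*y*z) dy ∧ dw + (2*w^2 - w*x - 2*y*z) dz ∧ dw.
d(omega) = (2*x + 2*y) dx ∧ dy ∧ dz + (-w + 2*x) dx ∧ dz ∧ dw + (4*y - 2*z) dy ∧ dz ∧ dw

For a 2-form omega = sum_{i<j} g_{ij} dx_i ∧ dx_j, the exterior derivative is
  d(omega) = sum_{i<j} d(g_{ij}) ∧ dx_i ∧ dx_j = sum_{i<j, k} (∂g_{ij}/∂x_k) dx_k ∧ dx_i ∧ dx_j.
Expand each term, using dx_k ∧ dx_i ∧ dx_j = sgn(permutation) dx_{(a)} ∧ dx_{(b)} ∧ dx_{(c)} with (a < b < c) sorted:
  d(2*y*z) includes (∂/∂z)(2*y*z) dz = (2*y) dz, which multiplied by dx ∧ dy gives (2*y) dx ∧ dy ∧ dz
  d(2*x*(w - y)) includes (∂/∂y)(2*x*(w - y)) dy = (-2*x) dy, which multiplied by dx ∧ dz gives (2*x) dx ∧ dy ∧ dz
  d(2*x*(w - y)) includes (∂/∂w)(2*x*(w - y)) dw = (2*x) dw, which multiplied by dx ∧ dz gives (2*x) dx ∧ dz ∧ dw
  d(2*w*y + 2*z) includes (∂/∂w)(2*w*y + 2*z) dw = (2*y) dw, which multiplied by dy ∧ dz gives (2*y) dy ∧ dz ∧ dw
  d(-3*w^2 + w*y - 2*y*z) includes (∂/∂z)(-3*w^2 + w*y - 2*y*z) dz = (-2*y) dz, which multiplied by dy ∧ dw gives (2*y) dy ∧ dz ∧ dw
  d(2*w^2 - w*x - 2*y*z) includes (∂/∂x)(2*w^2 - w*x - 2*y*z) dx = (-w) dx, which multiplied by dz ∧ dw gives (-w) dx ∧ dz ∧ dw
  d(2*w^2 - w*x - 2*y*z) includes (∂/∂y)(2*w^2 - w*x - 2*y*z) dy = (-2*z) dy, which multiplied by dz ∧ dw gives (-2*z) dy ∧ dz ∧ dw
Collecting like 3-forms: d(omega) = (2*x + 2*y) dx ∧ dy ∧ dz + (-w + 2*x) dx ∧ dz ∧ dw + (4*y - 2*z) dy ∧ dz ∧ dw.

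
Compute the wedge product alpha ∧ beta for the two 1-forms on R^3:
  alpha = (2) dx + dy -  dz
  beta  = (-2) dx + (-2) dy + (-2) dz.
alpha ∧ beta = (-2) dx ∧ dy + (-6) dx ∧ dz + (-4) dy ∧ dz

Distribute the wedge, using dx_i ∧ dx_j = -dx_j ∧ dx_i and dx_i ∧ dx_i = 0. For each pair (i, j) with i < j, the coefficient of dx_i ∧ dx_j in alpha ∧ beta is (alpha_i * beta_j - alpha_j * beta_i). Collecting: alpha ∧ beta = (-2) dx ∧ dy + (-6) dx ∧ dz + (-4) dy ∧ dz.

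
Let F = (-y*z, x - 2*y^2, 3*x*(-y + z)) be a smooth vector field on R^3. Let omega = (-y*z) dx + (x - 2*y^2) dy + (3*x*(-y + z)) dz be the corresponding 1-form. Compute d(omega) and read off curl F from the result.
d(omega) = (-3*x) dy ∧ dz + (2*y - 3*z) dz ∧ dx + (z + 1) dx ∧ dy; curl F = (-3*x, 2*y - 3*z, z + 1)

d omega = sum_{i<j} (∂f_j/∂x_i - ∂f_i/∂x_j) dx_i ∧ dx_j. Under the identification (dy ∧ dz, dz ∧ dx, dx ∧ dy) ↔ (e_x, e_y, e_z), the coefficients are exactly the components of curl F. Compute:
  ∂R/∂y - ∂Q/∂z = (-3*x) - (0) = -3*x
  ∂P/∂z - ∂R/∂x = (-y) - (-3*y + 3*z) = 2*y - 3*z
  ∂Q/∂x - ∂P/∂y = (1) - (-z) = z + 1.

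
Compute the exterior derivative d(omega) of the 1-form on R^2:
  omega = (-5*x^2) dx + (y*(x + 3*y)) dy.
d(omega) = (y) dx ∧ dy

For a 1-form omega = sum_i f_i dx_i, the exterior derivative is
  d(omega) = sum_{i < j} (∂f_j/∂x_i - ∂f_i/∂x_j) dx_i ∧ dx_j.
  coefficient of dx ∧ dy: ∂f_2/∂x - ∂f_1/∂y = ∂(y*(x + 3*y))/∂x - ∂(-5*x^2)/∂y = y
Assembling: d(omega) = (y) dx ∧ dy.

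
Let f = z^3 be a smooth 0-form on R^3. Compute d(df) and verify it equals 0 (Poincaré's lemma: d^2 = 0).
d(df) = 0

Step 1: df = sum_i (∂f/∂x_i) dx_i = (0) dx + (0) dy + (3*z^2) dz.
Step 2: Apply d again. Using the 1-form formula, the coefficient of dx ∧ dy in d(df) is ∂^2 f/∂x ∂y - ∂^2 f/∂y ∂x = (0) - (0) = 0 (equality of mixed partials for smooth f).
Similarly for dx ∧ dz and dy ∧ dz — all coefficients vanish. So d(df) = 0.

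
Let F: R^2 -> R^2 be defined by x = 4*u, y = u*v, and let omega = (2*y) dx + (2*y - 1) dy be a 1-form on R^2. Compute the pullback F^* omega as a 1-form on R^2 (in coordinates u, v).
F^* omega = (v*(2*u*v + 8*u - 1)) du + (u*(2*u*v - 1)) dv

Using F^*(f dg) = (f ∘ F) d(g ∘ F), substitute each coordinate x_i by F_i(u, v) in f_i, and replace dx_i by d F_i = (∂F_i/∂u) du + (∂F_i/∂v) dv.
  For the x component: f_1(F) = 2*u*v; d F_1 = (4) du + (0) dv
  For the y component: f_2(F) = 2*u*v - 1; d F_2 = (v) du + (u) dv
Combining and collecting du, dv coefficients:
  coeff of du: v*(2*u*v + 8*u - 1)
  coeff of dv: u*(2*u*v - 1)
F^* omega = (v*(2*u*v + 8*u - 1)) du + (u*(2*u*v - 1)) dv.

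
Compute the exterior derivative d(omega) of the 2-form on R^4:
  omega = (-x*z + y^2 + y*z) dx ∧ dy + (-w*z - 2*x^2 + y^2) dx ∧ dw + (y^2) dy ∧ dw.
d(omega) = (-x + y) dx ∧ dy ∧ dz + (-2*y) dx ∧ dy ∧ dw + (w) dx ∧ dz ∧ dw

For a 2-form omega = sum_{i<j} g_{ij} dx_i ∧ dx_j, the exterior derivative is
  d(omega) = sum_{i<j} d(g_{ij}) ∧ dx_i ∧ dx_j = sum_{i<j, k} (∂g_{ij}/∂x_k) dx_k ∧ dx_i ∧ dx_j.
Expand each term, using dx_k ∧ dx_i ∧ dx_j = sgn(permutation) dx_{(a)} ∧ dx_{(b)} ∧ dx_{(c)} with (a < b < c) sorted:
  d(-x*z + y^2 + y*z) includes (∂/∂z)(-x*z + y^2 + y*z) dz = (-x + y) dz, which multiplied by dx ∧ dy gives (-x + y) dx ∧ dy ∧ dz
  d(-w*z - 2*x^2 + y^2) includes (∂/∂y)(-w*z - 2*x^2 + y^2) dy = (2*y) dy, which multiplied by dx ∧ dw gives (-2*y) dx ∧ dy ∧ dw
  d(-w*z - 2*x^2 + y^2) includes (∂/∂z)(-w*z - 2*x^2 + y^2) dz = (-w) dz, which multiplied by dx ∧ dw gives (w) dx ∧ dz ∧ dw
Collecting like 3-forms: d(omega) = (-x + y) dx ∧ dy ∧ dz + (-2*y) dx ∧ dy ∧ dw + (w) dx ∧ dz ∧ dw.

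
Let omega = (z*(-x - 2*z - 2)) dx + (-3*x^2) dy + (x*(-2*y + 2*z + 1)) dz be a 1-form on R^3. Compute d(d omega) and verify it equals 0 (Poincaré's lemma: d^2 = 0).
d(d omega) = 0

Step 1: d omega = sum_{i<j} (∂f_j/∂x_i - ∂f_i/∂x_j) dx_i ∧ dx_j:
  coeff of dx ∧ dy: -6*x
  coeff of dx ∧ dz: x - 2*y + 6*z + 3
  coeff of dy ∧ dz: -2*x
Step 2: Apply d again to each 2-form coefficient. The only possible 3-form in R^3 is dx ∧ dy ∧ dz, with coefficient
  ∂(coeff of dy∧dz)/∂x - ∂(coeff of dx∧dz)/∂y + ∂(coeff of dx∧dy)/∂z
  = ∂/∂x (-2*x) - ∂/∂y (x - 2*y + 6*z + 3) + ∂/∂z (-6*x).
Each of these terms simplifies to sums of mixed partials that cancel in pairs. The result is 0 (by equality of mixed partials for smooth functions — Schwarz / Clairaut).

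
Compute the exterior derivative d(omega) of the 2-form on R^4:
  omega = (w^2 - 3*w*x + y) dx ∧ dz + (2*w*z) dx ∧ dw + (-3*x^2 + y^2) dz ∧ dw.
d(omega) = (-1) dx ∧ dy ∧ dz + (-9*x) dx ∧ dz ∧ dw + (2*y) dy ∧ dz ∧ dw

For a 2-form omega = sum_{i<j} g_{ij} dx_i ∧ dx_j, the exterior derivative is
  d(omega) = sum_{i<j} d(g_{ij}) ∧ dx_i ∧ dx_j = sum_{i<j, k} (∂g_{ij}/∂x_k) dx_k ∧ dx_i ∧ dx_j.
Expand each term, using dx_k ∧ dx_i ∧ dx_j = sgn(permutation) dx_{(a)} ∧ dx_{(b)} ∧ dx_{(c)} with (a < b < c) sorted:
  d(w^2 - 3*w*x + y) includes (∂/∂y)(w^2 - 3*w*x + y) dy = (1) dy, which multiplied by dx ∧ dz gives (-1) dx ∧ dy ∧ dz
  d(w^2 - 3*w*x + y) includes (∂/∂w)(w^2 - 3*w*x + y) dw = (2*w - 3*x) dw, which multiplied by dx ∧ dz gives (2*w - 3*x) dx ∧ dz ∧ dw
  d(2*w*z) includes (∂/∂z)(2*w*z) dz = (2*w) dz, which multiplied by dx ∧ dw gives (-2*w) dx ∧ dz ∧ dw
  d(-3*x^2 + y^2) includes (∂/∂x)(-3*x^2 + y^2) dx = (-6*x) dx, which multiplied by dz ∧ dw gives (-6*x) dx ∧ dz ∧ dw
  d(-3*x^2 + y^2) includes (∂/∂y)(-3*x^2 + y^2) dy = (2*y) dy, which multiplied by dz ∧ dw gives (2*y) dy ∧ dz ∧ dw
Collecting like 3-forms: d(omega) = (-1) dx ∧ dy ∧ dz + (-9*x) dx ∧ dz ∧ dw + (2*y) dy ∧ dz ∧ dw.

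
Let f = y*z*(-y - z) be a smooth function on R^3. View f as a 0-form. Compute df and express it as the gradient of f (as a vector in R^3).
df = (0) dx + (z*(-2*y - z)) dy + (y*(-y - 2*z)) dz; grad f = (0, z*(-2*y - z), y*(-y - 2*z))

For a 0-form f, d f = (∂f/∂x) dx + (∂f/∂y) dy + (∂f/∂z) dz. The components of the vector representation are exactly the entries of grad f in Cartesian coordinates:
  ∂f/∂x = 0
  ∂f/∂y = z*(-2*y - z)
  ∂f/∂z = y*(-y - 2*z).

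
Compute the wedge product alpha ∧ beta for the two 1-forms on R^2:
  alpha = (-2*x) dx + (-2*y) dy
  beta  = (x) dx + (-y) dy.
alpha ∧ beta = (4*x*y) dx ∧ dy

Distribute the wedge, using dx_i ∧ dx_j = -dx_j ∧ dx_i and dx_i ∧ dx_i = 0. For each pair (i, j) with i < j, the coefficient of dx_i ∧ dx_j in alpha ∧ beta is (alpha_i * beta_j - alpha_j * beta_i). Collecting: alpha ∧ beta = (4*x*y) dx ∧ dy.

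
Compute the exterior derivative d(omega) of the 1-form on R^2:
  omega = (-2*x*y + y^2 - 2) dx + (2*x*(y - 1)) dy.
d(omega) = (2*x - 2) dx ∧ dy

For a 1-form omega = sum_i f_i dx_i, the exterior derivative is
  d(omega) = sum_{i < j} (∂f_j/∂x_i - ∂f_i/∂x_j) dx_i ∧ dx_j.
  coefficient of dx ∧ dy: ∂f_2/∂x - ∂f_1/∂y = ∂(2*x*(y - 1))/∂x - ∂(-2*x*y + y^2 - 2)/∂y = 2*x - 2
Assembling: d(omega) = (2*x - 2) dx ∧ dy.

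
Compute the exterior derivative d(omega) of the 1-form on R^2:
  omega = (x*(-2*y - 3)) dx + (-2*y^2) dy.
d(omega) = (2*x) dx ∧ dy

For a 1-form omega = sum_i f_i dx_i, the exterior derivative is
  d(omega) = sum_{i < j} (∂f_j/∂x_i - ∂f_i/∂x_j) dx_i ∧ dx_j.
  coefficient of dx ∧ dy: ∂f_2/∂x - ∂f_1/∂y = ∂(-2*y^2)/∂x - ∂(x*(-2*y - 3))/∂y = 2*x
Assembling: d(omega) = (2*x) dx ∧ dy.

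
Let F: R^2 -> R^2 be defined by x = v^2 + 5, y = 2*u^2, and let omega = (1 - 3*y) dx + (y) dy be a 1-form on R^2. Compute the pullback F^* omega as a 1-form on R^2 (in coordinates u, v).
F^* omega = (8*u^3) du + (2*v*(1 - 6*u^2)) dv

Using F^*(f dg) = (f ∘ F) d(g ∘ F), substitute each coordinate x_i by F_i(u, v) in f_i, and replace dx_i by d F_i = (∂F_i/∂u) du + (∂F_i/∂v) dv.
  For the x component: f_1(F) = 1 - 6*u^2; d F_1 = (0) du + (2*v) dv
  For the y component: f_2(F) = 2*u^2; d F_2 = (4*u) du + (0) dv
Combining and collecting du, dv coefficients:
  coeff of du: 8*u^3
  coeff of dv: 2*v*(1 - 6*u^2)
F^* omega = (8*u^3) du + (2*v*(1 - 6*u^2)) dv.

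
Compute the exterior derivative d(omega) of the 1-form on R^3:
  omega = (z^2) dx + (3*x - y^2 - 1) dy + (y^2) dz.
d(omega) = (3) dx ∧ dy + (-2*z) dx ∧ dz + (2*y) dy ∧ dz

For a 1-form omega = sum_i f_i dx_i, the exterior derivative is
  d(omega) = sum_{i < j} (∂f_j/∂x_i - ∂f_i/∂x_j) dx_i ∧ dx_j.
  coefficient of dx ∧ dy: ∂f_2/∂x - ∂f_1/∂y = ∂(3*x - y^2 - 1)/∂x - ∂(z^2)/∂y = 3
  coefficient of dx ∧ dz: ∂f_3/∂x - ∂f_1/∂z = ∂(y^2)/∂x - ∂(z^2)/∂z = -2*z
  coefficient of dy ∧ dz: ∂f_3/∂y - ∂f_2/∂z = ∂(y^2)/∂y - ∂(3*x - y^2 - 1)/∂z = 2*y
Assembling: d(omega) = (3) dx ∧ dy + (-2*z) dx ∧ dz + (2*y) dy ∧ dz.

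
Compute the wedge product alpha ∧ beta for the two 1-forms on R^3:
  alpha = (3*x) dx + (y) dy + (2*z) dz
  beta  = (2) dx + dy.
alpha ∧ beta = (3*x - 2*y) dx ∧ dy + (-4*z) dx ∧ dz + (-2*z) dy ∧ dz

Distribute the wedge, using dx_i ∧ dx_j = -dx_j ∧ dx_i and dx_i ∧ dx_i = 0. For each pair (i, j) with i < j, the coefficient of dx_i ∧ dx_j in alpha ∧ beta is (alpha_i * beta_j - alpha_j * beta_i). Collecting: alpha ∧ beta = (3*x - 2*y) dx ∧ dy + (-4*z) dx ∧ dz + (-2*z) dy ∧ dz.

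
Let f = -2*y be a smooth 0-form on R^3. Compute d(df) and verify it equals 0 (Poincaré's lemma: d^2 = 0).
d(df) = 0

Step 1: df = sum_i (∂f/∂x_i) dx_i = (0) dx + (-2) dy + (0) dz.
Step 2: Apply d again. Using the 1-form formula, the coefficient of dx ∧ dy in d(df) is ∂^2 f/∂x ∂y - ∂^2 f/∂y ∂x = (0) - (0) = 0 (equality of mixed partials for smooth f).
Similarly for dx ∧ dz and dy ∧ dz — all coefficients vanish. So d(df) = 0.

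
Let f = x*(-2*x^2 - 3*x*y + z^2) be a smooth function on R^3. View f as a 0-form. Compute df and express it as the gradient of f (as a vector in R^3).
df = (-6*x^2 - 6*x*y + z^2) dx + (-3*x^2) dy + (2*x*z) dz; grad f = (-6*x^2 - 6*x*y + z^2, -3*x^2, 2*x*z)

For a 0-form f, d f = (∂f/∂x) dx + (∂f/∂y) dy + (∂f/∂z) dz. The components of the vector representation are exactly the entries of grad f in Cartesian coordinates:
  ∂f/∂x = -6*x^2 - 6*x*y + z^2
  ∂f/∂y = -3*x^2
  ∂f/∂z = 2*x*z.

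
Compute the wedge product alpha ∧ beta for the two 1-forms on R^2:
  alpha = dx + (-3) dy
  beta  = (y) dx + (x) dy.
alpha ∧ beta = (x + 3*y) dx ∧ dy

Distribute the wedge, using dx_i ∧ dx_j = -dx_j ∧ dx_i and dx_i ∧ dx_i = 0. For each pair (i, j) with i < j, the coefficient of dx_i ∧ dx_j in alpha ∧ beta is (alpha_i * beta_j - alpha_j * beta_i). Collecting: alpha ∧ beta = (x + 3*y) dx ∧ dy.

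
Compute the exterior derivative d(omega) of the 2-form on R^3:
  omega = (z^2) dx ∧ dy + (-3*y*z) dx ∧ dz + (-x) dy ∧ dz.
d(omega) = (5*z - 1) dx ∧ dy ∧ dz

For a 2-form omega = sum_{i<j} g_{ij} dx_i ∧ dx_j, the exterior derivative is
  d(omega) = sum_{i<j} d(g_{ij}) ∧ dx_i ∧ dx_j = sum_{i<j, k} (∂g_{ij}/∂x_k) dx_k ∧ dx_i ∧ dx_j.
Expand each term, using dx_k ∧ dx_i ∧ dx_j = sgn(permutation) dx_{(a)} ∧ dx_{(b)} ∧ dx_{(c)} with (a < b < c) sorted:
  d(z^2) includes (∂/∂z)(z^2) dz = (2*z) dz, which multiplied by dx ∧ dy gives (2*z) dx ∧ dy ∧ dz
  d(-3*y*z) includes (∂/∂y)(-3*y*z) dy = (-3*z) dy, which multiplied by dx ∧ dz gives (3*z) dx ∧ dy ∧ dz
  d(-x) includes (∂/∂x)(-x) dx = (-1) dx, which multiplied by dy ∧ dz gives (-1) dx ∧ dy ∧ dz
Collecting like 3-forms: d(omega) = (5*z - 1) dx ∧ dy ∧ dz.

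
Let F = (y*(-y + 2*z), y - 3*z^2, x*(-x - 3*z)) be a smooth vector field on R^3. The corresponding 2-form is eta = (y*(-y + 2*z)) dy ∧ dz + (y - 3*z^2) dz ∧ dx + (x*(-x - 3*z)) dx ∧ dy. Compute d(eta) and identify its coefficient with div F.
d(eta) = (1 - 3*x) dx ∧ dy ∧ dz; div F = 1 - 3*x

For a 2-form in R^3 of the form above, applying d gives a 3-form with coefficient ∂P/∂x + ∂Q/∂y + ∂R/∂z:
  ∂P/∂x = 0
  ∂Q/∂y = 1
  ∂R/∂z = -3*x
Sum = 1 - 3*x, which is exactly div F.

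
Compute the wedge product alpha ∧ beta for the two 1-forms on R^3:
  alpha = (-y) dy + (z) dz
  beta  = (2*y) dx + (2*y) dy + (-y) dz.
alpha ∧ beta = (2*y^2) dx ∧ dy + (y*(y - 2*z)) dy ∧ dz + (-2*y*z) dx ∧ dz

Distribute the wedge, using dx_i ∧ dx_j = -dx_j ∧ dx_i and dx_i ∧ dx_i = 0. For each pair (i, j) with i < j, the coefficient of dx_i ∧ dx_j in alpha ∧ beta is (alpha_i * beta_j - alpha_j * beta_i). Collecting: alpha ∧ beta = (2*y^2) dx ∧ dy + (y*(y - 2*z)) dy ∧ dz + (-2*y*z) dx ∧ dz.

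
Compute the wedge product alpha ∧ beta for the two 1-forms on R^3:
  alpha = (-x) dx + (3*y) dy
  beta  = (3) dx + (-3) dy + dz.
alpha ∧ beta = (3*x - 9*y) dx ∧ dy + (-x) dx ∧ dz + (3*y) dy ∧ dz

Distribute the wedge, using dx_i ∧ dx_j = -dx_j ∧ dx_i and dx_i ∧ dx_i = 0. For each pair (i, j) with i < j, the coefficient of dx_i ∧ dx_j in alpha ∧ beta is (alpha_i * beta_j - alpha_j * beta_i). Collecting: alpha ∧ beta = (3*x - 9*y) dx ∧ dy + (-x) dx ∧ dz + (3*y) dy ∧ dz.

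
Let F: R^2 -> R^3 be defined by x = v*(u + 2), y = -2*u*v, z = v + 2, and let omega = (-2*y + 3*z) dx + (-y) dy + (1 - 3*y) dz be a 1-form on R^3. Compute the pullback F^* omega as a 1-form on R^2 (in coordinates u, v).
F^* omega = (3*v*(v + 2)) du + (17*u*v + 6*u + 6*v + 13) dv

Using F^*(f dg) = (f ∘ F) d(g ∘ F), substitute each coordinate x_i by F_i(u, v) in f_i, and replace dx_i by d F_i = (∂F_i/∂u) du + (∂F_i/∂v) dv.
  For the x component: f_1(F) = 4*u*v + 3*v + 6; d F_1 = (v) du + (u + 2) dv
  For the y component: f_2(F) = 2*u*v; d F_2 = (-2*v) du + (-2*u) dv
  For the z component: f_3(F) = 6*u*v + 1; d F_3 = (0) du + (1) dv
Combining and collecting du, dv coefficients:
  coeff of du: 3*v*(v + 2)
  coeff of dv: 17*u*v + 6*u + 6*v + 13
F^* omega = (3*v*(v + 2)) du + (17*u*v + 6*u + 6*v + 13) dv.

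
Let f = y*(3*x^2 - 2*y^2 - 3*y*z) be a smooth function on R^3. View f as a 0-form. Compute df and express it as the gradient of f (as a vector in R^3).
df = (6*x*y) dx + (3*x^2 - 6*y^2 - 6*y*z) dy + (-3*y^2) dz; grad f = (6*x*y, 3*x^2 - 6*y^2 - 6*y*z, -3*y^2)

For a 0-form f, d f = (∂f/∂x) dx + (∂f/∂y) dy + (∂f/∂z) dz. The components of the vector representation are exactly the entries of grad f in Cartesian coordinates:
  ∂f/∂x = 6*x*y
  ∂f/∂y = 3*x^2 - 6*y^2 - 6*y*z
  ∂f/∂z = -3*y^2.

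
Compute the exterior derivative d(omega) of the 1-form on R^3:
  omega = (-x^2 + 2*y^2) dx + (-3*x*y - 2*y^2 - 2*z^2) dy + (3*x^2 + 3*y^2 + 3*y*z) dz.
d(omega) = (-7*y) dx ∧ dy + (6*x) dx ∧ dz + (6*y + 7*z) dy ∧ dz

For a 1-form omega = sum_i f_i dx_i, the exterior derivative is
  d(omega) = sum_{i < j} (∂f_j/∂x_i - ∂f_i/∂x_j) dx_i ∧ dx_j.
  coefficient of dx ∧ dy: ∂f_2/∂x - ∂f_1/∂y = ∂(-3*x*y - 2*y^2 - 2*z^2)/∂x - ∂(-x^2 + 2*y^2)/∂y = -7*y
  coefficient of dx ∧ dz: ∂f_3/∂x - ∂f_1/∂z = ∂(3*x^2 + 3*y^2 + 3*y*z)/∂x - ∂(-x^2 + 2*y^2)/∂z = 6*x
  coefficient of dy ∧ dz: ∂f_3/∂y - ∂f_2/∂z = ∂(3*x^2 + 3*y^2 + 3*y*z)/∂y - ∂(-3*x*y - 2*y^2 - 2*z^2)/∂z = 6*y + 7*z
Assembling: d(omega) = (-7*y) dx ∧ dy + (6*x) dx ∧ dz + (6*y + 7*z) dy ∧ dz.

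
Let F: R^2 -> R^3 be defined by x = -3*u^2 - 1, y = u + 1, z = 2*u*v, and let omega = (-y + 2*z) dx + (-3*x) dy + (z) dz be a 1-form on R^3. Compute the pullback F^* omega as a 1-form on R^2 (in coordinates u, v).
F^* omega = (-24*u^2*v + 15*u^2 + 4*u*v^2 + 6*u + 3) du + (4*u^2*v) dv

Using F^*(f dg) = (f ∘ F) d(g ∘ F), substitute each coordinate x_i by F_i(u, v) in f_i, and replace dx_i by d F_i = (∂F_i/∂u) du + (∂F_i/∂v) dv.
  For the x component: f_1(F) = 4*u*v - u - 1; d F_1 = (-6*u) du + (0) dv
  For the y component: f_2(F) = 9*u^2 + 3; d F_2 = (1) du + (0) dv
  For the z component: f_3(F) = 2*u*v; d F_3 = (2*v) du + (2*u) dv
Combining and collecting du, dv coefficients:
  coeff of du: -24*u^2*v + 15*u^2 + 4*u*v^2 + 6*u + 3
  coeff of dv: 4*u^2*v
F^* omega = (-24*u^2*v + 15*u^2 + 4*u*v^2 + 6*u + 3) du + (4*u^2*v) dv.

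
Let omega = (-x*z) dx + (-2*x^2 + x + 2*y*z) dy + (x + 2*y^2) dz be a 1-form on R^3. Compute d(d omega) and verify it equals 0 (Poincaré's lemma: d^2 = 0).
d(d omega) = 0

Step 1: d omega = sum_{i<j} (∂f_j/∂x_i - ∂f_i/∂x_j) dx_i ∧ dx_j:
  coeff of dx ∧ dy: 1 - 4*x
  coeff of dx ∧ dz: x + 1
  coeff of dy ∧ dz: 2*y
Step 2: Apply d again to each 2-form coefficient. The only possible 3-form in R^3 is dx ∧ dy ∧ dz, with coefficient
  ∂(coeff of dy∧dz)/∂x - ∂(coeff of dx∧dz)/∂y + ∂(coeff of dx∧dy)/∂z
  = ∂/∂x (2*y) - ∂/∂y (x + 1) + ∂/∂z (1 - 4*x).
Each of these terms simplifies to sums of mixed partials that cancel in pairs. The result is 0 (by equality of mixed partials for smooth functions — Schwarz / Clairaut).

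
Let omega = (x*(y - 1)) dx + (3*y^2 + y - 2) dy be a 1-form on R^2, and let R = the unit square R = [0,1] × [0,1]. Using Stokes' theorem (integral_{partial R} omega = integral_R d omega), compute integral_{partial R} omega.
integral_(partial R) omega = -1/2

Stokes: integral_partial_R omega = integral_R d omega with d omega = (∂Q/∂x - ∂P/∂y) dx ∧ dy.
  ∂Q/∂x = 0
  ∂P/∂y = x
  integrand = ∂Q/∂x - ∂P/∂y = -x.
Integrating over R: integral_0^1 integral_0^1 (-x) dx dy = -1/2.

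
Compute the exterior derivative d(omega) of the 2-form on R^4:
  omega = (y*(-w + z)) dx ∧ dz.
d(omega) = (w - z) dx ∧ dy ∧ dz + (-y) dx ∧ dz ∧ dw

For a 2-form omega = sum_{i<j} g_{ij} dx_i ∧ dx_j, the exterior derivative is
  d(omega) = sum_{i<j} d(g_{ij}) ∧ dx_i ∧ dx_j = sum_{i<j, k} (∂g_{ij}/∂x_k) dx_k ∧ dx_i ∧ dx_j.
Expand each term, using dx_k ∧ dx_i ∧ dx_j = sgn(permutation) dx_{(a)} ∧ dx_{(b)} ∧ dx_{(c)} with (a < b < c) sorted:
  d(y*(-w + z)) includes (∂/∂y)(y*(-w + z)) dy = (-w + z) dy, which multiplied by dx ∧ dz gives (w - z) dx ∧ dy ∧ dz
  d(y*(-w + z)) includes (∂/∂w)(y*(-w + z)) dw = (-y) dw, which multiplied by dx ∧ dz gives (-y) dx ∧ dz ∧ dw
Collecting like 3-forms: d(omega) = (w - z) dx ∧ dy ∧ dz + (-y) dx ∧ dz ∧ dw.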